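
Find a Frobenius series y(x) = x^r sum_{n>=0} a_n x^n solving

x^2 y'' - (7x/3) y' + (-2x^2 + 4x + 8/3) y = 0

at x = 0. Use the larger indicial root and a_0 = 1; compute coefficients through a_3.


Write in Frobenius form y'' + (p(x)/x) y' + (q(x)/x^2) y = 0:
  p(x) = -7/3,  q(x) = -2x^2 + 4x + 8/3.
Indicial equation: r(r-1) + (-7/3) r + (8/3) = 0 -> roots r_1 = 2, r_2 = 4/3.
Take r = r_1 = 2. Let y(x) = x^r sum_{n>=0} a_n x^n with a_0 = 1.
Substitute y = x^r sum a_n x^n and match x^{r+n}. The recurrence is
  D(n) a_n + 4 a_{n-1} - 2 a_{n-2} = 0,  where D(n) = (r+n)(r+n-1) + (-7/3)(r+n) + (8/3).
  a_n = [-4 a_{n-1} + 2 a_{n-2}] / D(n).
Since the indicial polynomial factors as (r - r_1)(r - r_2), D(n) = (r_1 + n - r_1)(r_1 + n - r_2) = n(n + 2/3).
Evaluating step by step (a_0 = 1):
  n = 1: D(1) = 1(1 + 2/3) = 5/3; numerator = -4(1) = -4; a_1 = (-4)/(5/3) = -12/5
  n = 2: D(2) = 2(2 + 2/3) = 16/3; numerator = -4(-12/5) + 2(1) = 58/5; a_2 = (58/5)/(16/3) = 87/40
  n = 3: D(3) = 3(3 + 2/3) = 11; numerator = -4(87/40) + 2(-12/5) = -27/2; a_3 = (-27/2)/(11) = -27/22

r = 2; a_0 = 1; a_1 = -12/5; a_2 = 87/40; a_3 = -27/22


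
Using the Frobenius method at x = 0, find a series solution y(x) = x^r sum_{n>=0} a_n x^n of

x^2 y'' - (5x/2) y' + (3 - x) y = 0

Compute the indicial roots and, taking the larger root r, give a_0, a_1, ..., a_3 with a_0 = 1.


Write in Frobenius form y'' + (p(x)/x) y' + (q(x)/x^2) y = 0:
  p(x) = -5/2,  q(x) = 3 - x.
Indicial equation: r(r-1) + (-5/2) r + (3) = 0 -> roots r_1 = 2, r_2 = 3/2.
Take r = r_1 = 2. Let y(x) = x^r sum_{n>=0} a_n x^n with a_0 = 1.
Substitute y = x^r sum a_n x^n and match x^{r+n}. The recurrence is
  D(n) a_n - 1 a_{n-1} = 0,  where D(n) = (r+n)(r+n-1) + (-5/2)(r+n) + (3).
  a_n = 1 / D(n) * a_{n-1}.
Since the indicial polynomial factors as (r - r_1)(r - r_2), D(n) = (r_1 + n - r_1)(r_1 + n - r_2) = n(n + 1/2).
Evaluating step by step (a_0 = 1):
  n = 1: D(1) = 1(1 + 1/2) = 3/2; numerator = 1(1) = 1; a_1 = (1)/(3/2) = 2/3
  n = 2: D(2) = 2(2 + 1/2) = 5; numerator = 1(2/3) = 2/3; a_2 = (2/3)/(5) = 2/15
  n = 3: D(3) = 3(3 + 1/2) = 21/2; numerator = 1(2/15) = 2/15; a_3 = (2/15)/(21/2) = 4/315

r = 2; a_0 = 1; a_1 = 2/3; a_2 = 2/15; a_3 = 4/315


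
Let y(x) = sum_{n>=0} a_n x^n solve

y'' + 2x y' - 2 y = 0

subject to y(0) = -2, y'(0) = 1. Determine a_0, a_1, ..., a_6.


Ansatz: y(x) = sum_{n>=0} a_n x^n, so y'(x) = sum_{n>=1} n a_n x^(n-1) and y''(x) = sum_{n>=2} n(n-1) a_n x^(n-2).
Substitute into P(x) y'' + Q(x) y' + R(x) y = 0 with P(x) = 1, Q(x) = 2x, R(x) = -2, and match powers of x.
Initial conditions: a_0 = -2, a_1 = 1.
Setting the coefficient of each power of x to zero and solving order by order (substituting the coefficients already found):
  x^0: 2 a_2 - 2 a_0 = 0  ->  2 a_2 = 2 a_0 = -4  ->  a_2 = -2
  x^1: 6 a_3 = 0  ->  a_3 = 0
  x^2: 12 a_4 + 2 a_2 = 0  ->  12 a_4 = -2 a_2 = 4  ->  a_4 = 1/3
  x^3: 20 a_5 + 4 a_3 = 0  ->  20 a_5 = -4 a_3 = 0  ->  a_5 = 0
  x^4: 30 a_6 + 6 a_4 = 0  ->  30 a_6 = -6 a_4 = -2  ->  a_6 = -1/15
Truncated series: y(x) = -2 + x - 2 x^2 + (1/3) x^4 - (1/15) x^6 + O(x^7).

a_0 = -2; a_1 = 1; a_2 = -2; a_3 = 0; a_4 = 1/3; a_5 = 0; a_6 = -1/15


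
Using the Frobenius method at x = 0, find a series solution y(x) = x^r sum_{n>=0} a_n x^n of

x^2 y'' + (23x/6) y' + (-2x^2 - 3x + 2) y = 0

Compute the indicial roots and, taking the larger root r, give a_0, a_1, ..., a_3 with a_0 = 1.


Write in Frobenius form y'' + (p(x)/x) y' + (q(x)/x^2) y = 0:
  p(x) = 23/6,  q(x) = -2x^2 - 3x + 2.
Indicial equation: r(r-1) + (23/6) r + (2) = 0 -> roots r_1 = -4/3, r_2 = -3/2.
Take r = r_1 = -4/3. Let y(x) = x^r sum_{n>=0} a_n x^n with a_0 = 1.
Substitute y = x^r sum a_n x^n and match x^{r+n}. The recurrence is
  D(n) a_n - 3 a_{n-1} - 2 a_{n-2} = 0,  where D(n) = (r+n)(r+n-1) + (23/6)(r+n) + (2).
  a_n = [3 a_{n-1} + 2 a_{n-2}] / D(n).
Since the indicial polynomial factors as (r - r_1)(r - r_2), D(n) = (r_1 + n - r_1)(r_1 + n - r_2) = n(n + 1/6).
Evaluating step by step (a_0 = 1):
  n = 1: D(1) = 1(1 + 1/6) = 7/6; numerator = 3(1) = 3; a_1 = (3)/(7/6) = 18/7
  n = 2: D(2) = 2(2 + 1/6) = 13/3; numerator = 3(18/7) + 2(1) = 68/7; a_2 = (68/7)/(13/3) = 204/91
  n = 3: D(3) = 3(3 + 1/6) = 19/2; numerator = 3(204/91) + 2(18/7) = 1080/91; a_3 = (1080/91)/(19/2) = 2160/1729

r = -4/3; a_0 = 1; a_1 = 18/7; a_2 = 204/91; a_3 = 2160/1729


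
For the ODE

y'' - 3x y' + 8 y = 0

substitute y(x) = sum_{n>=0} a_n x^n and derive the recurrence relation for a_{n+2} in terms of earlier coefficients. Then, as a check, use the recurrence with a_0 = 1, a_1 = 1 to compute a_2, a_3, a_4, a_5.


Substitute y = sum_n a_n x^n.
y''(x) has coefficient (n+2)(n+1) a_{n+2} at x^n;
-3 x y'(x) has coefficient -3 n a_n at x^n (shift);
8 y(x) has coefficient 8 a_n at x^n.
Matching x^n: (n+2)(n+1) a_{n+2} + (-3n + 8) a_n = 0.
Thus a_{n+2} = (3n - 8) / ((n+1)(n+2)) * a_n.

Check with a_0 = 1, a_1 = 1 (apply the recurrence for n = 0, 1, 2, 3): a_0 = 1, a_1 = 1, a_2 = -4, a_3 = -5/6, a_4 = 2/3, a_5 = -1/24.

a_(n+2) = (3n - 8) / ((n+1)(n+2)) * a_n; check: a_0 = 1, a_1 = 1, a_2 = -4, a_3 = -5/6, a_4 = 2/3, a_5 = -1/24


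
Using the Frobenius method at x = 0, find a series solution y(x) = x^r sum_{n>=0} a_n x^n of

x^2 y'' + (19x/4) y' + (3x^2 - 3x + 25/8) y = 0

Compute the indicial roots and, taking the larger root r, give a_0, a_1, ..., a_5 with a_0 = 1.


Write in Frobenius form y'' + (p(x)/x) y' + (q(x)/x^2) y = 0:
  p(x) = 19/4,  q(x) = 3x^2 - 3x + 25/8.
Indicial equation: r(r-1) + (19/4) r + (25/8) = 0 -> roots r_1 = -5/4, r_2 = -5/2.
Take r = r_1 = -5/4. Let y(x) = x^r sum_{n>=0} a_n x^n with a_0 = 1.
Substitute y = x^r sum a_n x^n and match x^{r+n}. The recurrence is
  D(n) a_n - 3 a_{n-1} + 3 a_{n-2} = 0,  where D(n) = (r+n)(r+n-1) + (19/4)(r+n) + (25/8).
  a_n = [3 a_{n-1} - 3 a_{n-2}] / D(n).
Since the indicial polynomial factors as (r - r_1)(r - r_2), D(n) = (r_1 + n - r_1)(r_1 + n - r_2) = n(n + 5/4).
Evaluating step by step (a_0 = 1):
  n = 1: D(1) = 1(1 + 5/4) = 9/4; numerator = 3(1) = 3; a_1 = (3)/(9/4) = 4/3
  n = 2: D(2) = 2(2 + 5/4) = 13/2; numerator = 3(4/3) - 3(1) = 1; a_2 = (1)/(13/2) = 2/13
  n = 3: D(3) = 3(3 + 5/4) = 51/4; numerator = 3(2/13) - 3(4/3) = -46/13; a_3 = (-46/13)/(51/4) = -184/663
  n = 4: D(4) = 4(4 + 5/4) = 21; numerator = 3(-184/663) - 3(2/13) = -22/17; a_4 = (-22/17)/(21) = -22/357
  n = 5: D(5) = 5(5 + 5/4) = 125/4; numerator = 3(-22/357) - 3(-184/663) = 1002/1547; a_5 = (1002/1547)/(125/4) = 4008/193375

r = -5/4; a_0 = 1; a_1 = 4/3; a_2 = 2/13; a_3 = -184/663; a_4 = -22/357; a_5 = 4008/193375


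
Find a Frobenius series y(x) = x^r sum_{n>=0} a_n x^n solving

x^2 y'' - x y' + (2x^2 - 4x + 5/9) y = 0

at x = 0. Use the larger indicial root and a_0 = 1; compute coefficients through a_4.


Write in Frobenius form y'' + (p(x)/x) y' + (q(x)/x^2) y = 0:
  p(x) = -1,  q(x) = 2x^2 - 4x + 5/9.
Indicial equation: r(r-1) + (-1) r + (5/9) = 0 -> roots r_1 = 5/3, r_2 = 1/3.
Take r = r_1 = 5/3. Let y(x) = x^r sum_{n>=0} a_n x^n with a_0 = 1.
Substitute y = x^r sum a_n x^n and match x^{r+n}. The recurrence is
  D(n) a_n - 4 a_{n-1} + 2 a_{n-2} = 0,  where D(n) = (r+n)(r+n-1) + (-1)(r+n) + (5/9).
  a_n = [4 a_{n-1} - 2 a_{n-2}] / D(n).
Since the indicial polynomial factors as (r - r_1)(r - r_2), D(n) = (r_1 + n - r_1)(r_1 + n - r_2) = n(n + 4/3).
Evaluating step by step (a_0 = 1):
  n = 1: D(1) = 1(1 + 4/3) = 7/3; numerator = 4(1) = 4; a_1 = (4)/(7/3) = 12/7
  n = 2: D(2) = 2(2 + 4/3) = 20/3; numerator = 4(12/7) - 2(1) = 34/7; a_2 = (34/7)/(20/3) = 51/70
  n = 3: D(3) = 3(3 + 4/3) = 13; numerator = 4(51/70) - 2(12/7) = -18/35; a_3 = (-18/35)/(13) = -18/455
  n = 4: D(4) = 4(4 + 4/3) = 64/3; numerator = 4(-18/455) - 2(51/70) = -21/13; a_4 = (-21/13)/(64/3) = -63/832

r = 5/3; a_0 = 1; a_1 = 12/7; a_2 = 51/70; a_3 = -18/455; a_4 = -63/832


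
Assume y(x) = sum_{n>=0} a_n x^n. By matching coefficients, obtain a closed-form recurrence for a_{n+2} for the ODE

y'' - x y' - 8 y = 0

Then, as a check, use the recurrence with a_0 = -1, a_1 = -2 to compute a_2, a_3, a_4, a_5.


Substitute y = sum_n a_n x^n.
y''(x) has coefficient (n+2)(n+1) a_{n+2} at x^n;
-x y'(x) has coefficient -n a_n at x^n (shift);
-8 y(x) has coefficient -8 a_n at x^n.
Matching x^n: (n+2)(n+1) a_{n+2} + (-n - 8) a_n = 0.
Thus a_{n+2} = (n + 8) / ((n+1)(n+2)) * a_n.

Check with a_0 = -1, a_1 = -2 (apply the recurrence for n = 0, 1, 2, 3): a_0 = -1, a_1 = -2, a_2 = -4, a_3 = -3, a_4 = -10/3, a_5 = -33/20.

a_(n+2) = (n + 8) / ((n+1)(n+2)) * a_n; check: a_0 = -1, a_1 = -2, a_2 = -4, a_3 = -3, a_4 = -10/3, a_5 = -33/20


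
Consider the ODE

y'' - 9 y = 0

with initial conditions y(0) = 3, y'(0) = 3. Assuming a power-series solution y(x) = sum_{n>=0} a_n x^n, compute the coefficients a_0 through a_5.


Ansatz: y(x) = sum_{n>=0} a_n x^n, so y'(x) = sum_{n>=1} n a_n x^(n-1) and y''(x) = sum_{n>=2} n(n-1) a_n x^(n-2).
Substitute into P(x) y'' + Q(x) y' + R(x) y = 0 with P(x) = 1, Q(x) = 0, R(x) = -9, and match powers of x.
Initial conditions: a_0 = 3, a_1 = 3.
Setting the coefficient of each power of x to zero and solving order by order (substituting the coefficients already found):
  x^0: 2 a_2 - 9 a_0 = 0  ->  2 a_2 = 9 a_0 = 27  ->  a_2 = 27/2
  x^1: 6 a_3 - 9 a_1 = 0  ->  6 a_3 = 9 a_1 = 27  ->  a_3 = 9/2
  x^2: 12 a_4 - 9 a_2 = 0  ->  12 a_4 = 9 a_2 = 243/2  ->  a_4 = 81/8
  x^3: 20 a_5 - 9 a_3 = 0  ->  20 a_5 = 9 a_3 = 81/2  ->  a_5 = 81/40
Truncated series: y(x) = 3 + 3 x + (27/2) x^2 + (9/2) x^3 + (81/8) x^4 + (81/40) x^5 + O(x^6).

a_0 = 3; a_1 = 3; a_2 = 27/2; a_3 = 9/2; a_4 = 81/8; a_5 = 81/40


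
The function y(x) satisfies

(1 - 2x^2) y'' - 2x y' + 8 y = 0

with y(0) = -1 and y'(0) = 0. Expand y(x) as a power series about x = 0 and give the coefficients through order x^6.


Ansatz: y(x) = sum_{n>=0} a_n x^n, so y'(x) = sum_{n>=1} n a_n x^(n-1) and y''(x) = sum_{n>=2} n(n-1) a_n x^(n-2).
Substitute into P(x) y'' + Q(x) y' + R(x) y = 0 with P(x) = 1 - 2x^2, Q(x) = -2x, R(x) = 8, and match powers of x.
Initial conditions: a_0 = -1, a_1 = 0.
Setting the coefficient of each power of x to zero and solving order by order (substituting the coefficients already found):
  x^0: 2 a_2 + 8 a_0 = 0  ->  2 a_2 = -8 a_0 = 8  ->  a_2 = 4
  x^1: 6 a_3 + 6 a_1 = 0  ->  6 a_3 = -6 a_1 = 0  ->  a_3 = 0
  x^2: 12 a_4 = 0  ->  a_4 = 0
  x^3: 20 a_5 - 10 a_3 = 0  ->  20 a_5 = 10 a_3 = 0  ->  a_5 = 0
  x^4: 30 a_6 - 24 a_4 = 0  ->  30 a_6 = 24 a_4 = 0  ->  a_6 = 0
Truncated series: y(x) = -1 + 4 x^2 + O(x^7).

a_0 = -1; a_1 = 0; a_2 = 4; a_3 = 0; a_4 = 0; a_5 = 0; a_6 = 0


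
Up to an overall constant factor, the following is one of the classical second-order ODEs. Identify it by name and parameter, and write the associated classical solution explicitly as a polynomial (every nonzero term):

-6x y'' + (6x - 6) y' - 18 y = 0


All three coefficients share the factor -6; dividing through by -6 gives  x y'' + (1 - x) y' + 3 y = 0.
This matches the Laguerre equation x y'' + (1 - x) y' + n y = 0 with n = 3; the polynomial solution is L_3(x).
With y = sum_k a_k x^k, matching x^k gives (k+1)k a_{k+1} + (k+1) a_{k+1} - k a_k + n a_k = 0, i.e. (k+1)^2 a_{k+1} = (k - n) a_k = (k - 3) a_k. The right side vanishes at k = 3, so the series terminates at degree 3.
Standard normalization L_n(0) = 1 gives a_0 = 1. Work upward with a_{k+1} = (k - 3) a_k / (k+1)^2:
  a_1 = (0 - 3)(1) / 1^2 = -3/1 = -3
  a_2 = (1 - 3)(-3) / 2^2 = 6/4 = 3/2
  a_3 = (2 - 3)(3/2) / 3^2 = (-3/2)/9 = -1/6
Hence L_3(x) = -x^3/6 + 3 x^2/2 - 3 x + 1.

L_3(x); series = -x^3/6 + 3 x^2/2 - 3 x + 1


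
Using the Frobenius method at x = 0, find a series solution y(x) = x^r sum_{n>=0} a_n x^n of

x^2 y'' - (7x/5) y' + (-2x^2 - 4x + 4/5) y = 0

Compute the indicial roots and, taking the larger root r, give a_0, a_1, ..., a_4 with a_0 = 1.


Write in Frobenius form y'' + (p(x)/x) y' + (q(x)/x^2) y = 0:
  p(x) = -7/5,  q(x) = -2x^2 - 4x + 4/5.
Indicial equation: r(r-1) + (-7/5) r + (4/5) = 0 -> roots r_1 = 2, r_2 = 2/5.
Take r = r_1 = 2. Let y(x) = x^r sum_{n>=0} a_n x^n with a_0 = 1.
Substitute y = x^r sum a_n x^n and match x^{r+n}. The recurrence is
  D(n) a_n - 4 a_{n-1} - 2 a_{n-2} = 0,  where D(n) = (r+n)(r+n-1) + (-7/5)(r+n) + (4/5).
  a_n = [4 a_{n-1} + 2 a_{n-2}] / D(n).
Since the indicial polynomial factors as (r - r_1)(r - r_2), D(n) = (r_1 + n - r_1)(r_1 + n - r_2) = n(n + 8/5).
Evaluating step by step (a_0 = 1):
  n = 1: D(1) = 1(1 + 8/5) = 13/5; numerator = 4(1) = 4; a_1 = (4)/(13/5) = 20/13
  n = 2: D(2) = 2(2 + 8/5) = 36/5; numerator = 4(20/13) + 2(1) = 106/13; a_2 = (106/13)/(36/5) = 265/234
  n = 3: D(3) = 3(3 + 8/5) = 69/5; numerator = 4(265/234) + 2(20/13) = 890/117; a_3 = (890/117)/(69/5) = 4450/8073
  n = 4: D(4) = 4(4 + 8/5) = 112/5; numerator = 4(4450/8073) + 2(265/234) = 36085/8073; a_4 = (36085/8073)/(112/5) = 25775/129168

r = 2; a_0 = 1; a_1 = 20/13; a_2 = 265/234; a_3 = 4450/8073; a_4 = 25775/129168


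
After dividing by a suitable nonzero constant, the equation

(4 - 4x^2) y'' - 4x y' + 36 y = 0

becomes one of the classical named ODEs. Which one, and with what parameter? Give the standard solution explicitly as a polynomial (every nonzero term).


All three coefficients share the factor 4; dividing through by 4 gives  (1 - x^2) y'' - x y' + 9 y = 0.
This matches the Chebyshev equation (1 - x^2) y'' - x y' + n^2 y = 0 (note the -x y' term, not -2x y') with n^2 = 9, so n = 3; the polynomial solution is T_3(x).
With y = sum_k a_k x^k, matching x^k gives (k+2)(k+1) a_{k+2} = (k^2 - n^2) a_k = (k - 3)(k + 3) a_k. The right side vanishes at k = 3, so the series with the parity of 3 terminates at degree 3.
Standard normalization: leading coefficient of T_n is 2^(n-1), so a_3 = 2^2 = 4. Work downward with a_k = (k+1)(k+2) a_{k+2} / ((k - 3)(k + 3)):
  a_1 = (2)(3)(4) / ((1 - 3)(1 + 3)) = 24/(-8) = -3
Hence T_3(x) = 4 x^3 - 3 x.

T_3(x); series = 4 x^3 - 3 x


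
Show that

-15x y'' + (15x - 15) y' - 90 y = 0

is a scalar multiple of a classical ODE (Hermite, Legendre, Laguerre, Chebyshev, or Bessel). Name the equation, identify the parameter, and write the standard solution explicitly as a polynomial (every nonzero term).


All three coefficients share the factor -15; dividing through by -15 gives  x y'' + (1 - x) y' + 6 y = 0.
This matches the Laguerre equation x y'' + (1 - x) y' + n y = 0 with n = 6; the polynomial solution is L_6(x).
With y = sum_k a_k x^k, matching x^k gives (k+1)k a_{k+1} + (k+1) a_{k+1} - k a_k + n a_k = 0, i.e. (k+1)^2 a_{k+1} = (k - n) a_k = (k - 6) a_k. The right side vanishes at k = 6, so the series terminates at degree 6.
Standard normalization L_n(0) = 1 gives a_0 = 1. Work upward with a_{k+1} = (k - 6) a_k / (k+1)^2:
  a_1 = (0 - 6)(1) / 1^2 = -6/1 = -6
  a_2 = (1 - 6)(-6) / 2^2 = 30/4 = 15/2
  a_3 = (2 - 6)(15/2) / 3^2 = -30/9 = -10/3
  a_4 = (3 - 6)(-10/3) / 4^2 = 10/16 = 5/8
  a_5 = (4 - 6)(5/8) / 5^2 = (-5/4)/25 = -1/20
  a_6 = (5 - 6)(-1/20) / 6^2 = (1/20)/36 = 1/720
Hence L_6(x) = x^6/720 - x^5/20 + 5 x^4/8 - 10 x^3/3 + 15 x^2/2 - 6 x + 1.

L_6(x); series = x^6/720 - x^5/20 + 5 x^4/8 - 10 x^3/3 + 15 x^2/2 - 6 x + 1


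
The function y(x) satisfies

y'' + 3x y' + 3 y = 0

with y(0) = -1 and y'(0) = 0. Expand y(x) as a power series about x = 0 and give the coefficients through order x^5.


Ansatz: y(x) = sum_{n>=0} a_n x^n, so y'(x) = sum_{n>=1} n a_n x^(n-1) and y''(x) = sum_{n>=2} n(n-1) a_n x^(n-2).
Substitute into P(x) y'' + Q(x) y' + R(x) y = 0 with P(x) = 1, Q(x) = 3x, R(x) = 3, and match powers of x.
Initial conditions: a_0 = -1, a_1 = 0.
Setting the coefficient of each power of x to zero and solving order by order (substituting the coefficients already found):
  x^0: 2 a_2 + 3 a_0 = 0  ->  2 a_2 = -3 a_0 = 3  ->  a_2 = 3/2
  x^1: 6 a_3 + 6 a_1 = 0  ->  6 a_3 = -6 a_1 = 0  ->  a_3 = 0
  x^2: 12 a_4 + 9 a_2 = 0  ->  12 a_4 = -9 a_2 = -27/2  ->  a_4 = -9/8
  x^3: 20 a_5 + 12 a_3 = 0  ->  20 a_5 = -12 a_3 = 0  ->  a_5 = 0
Truncated series: y(x) = -1 + (3/2) x^2 - (9/8) x^4 + O(x^6).

a_0 = -1; a_1 = 0; a_2 = 3/2; a_3 = 0; a_4 = -9/8; a_5 = 0


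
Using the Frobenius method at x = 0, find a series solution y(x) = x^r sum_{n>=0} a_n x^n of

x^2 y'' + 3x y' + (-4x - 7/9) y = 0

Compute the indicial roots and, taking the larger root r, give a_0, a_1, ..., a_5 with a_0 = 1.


Write in Frobenius form y'' + (p(x)/x) y' + (q(x)/x^2) y = 0:
  p(x) = 3,  q(x) = -4x - 7/9.
Indicial equation: r(r-1) + (3) r + (-7/9) = 0 -> roots r_1 = 1/3, r_2 = -7/3.
Take r = r_1 = 1/3. Let y(x) = x^r sum_{n>=0} a_n x^n with a_0 = 1.
Substitute y = x^r sum a_n x^n and match x^{r+n}. The recurrence is
  D(n) a_n - 4 a_{n-1} = 0,  where D(n) = (r+n)(r+n-1) + (3)(r+n) + (-7/9).
  a_n = 4 / D(n) * a_{n-1}.
Since the indicial polynomial factors as (r - r_1)(r - r_2), D(n) = (r_1 + n - r_1)(r_1 + n - r_2) = n(n + 8/3).
Evaluating step by step (a_0 = 1):
  n = 1: D(1) = 1(1 + 8/3) = 11/3; numerator = 4(1) = 4; a_1 = (4)/(11/3) = 12/11
  n = 2: D(2) = 2(2 + 8/3) = 28/3; numerator = 4(12/11) = 48/11; a_2 = (48/11)/(28/3) = 36/77
  n = 3: D(3) = 3(3 + 8/3) = 17; numerator = 4(36/77) = 144/77; a_3 = (144/77)/(17) = 144/1309
  n = 4: D(4) = 4(4 + 8/3) = 80/3; numerator = 4(144/1309) = 576/1309; a_4 = (576/1309)/(80/3) = 108/6545
  n = 5: D(5) = 5(5 + 8/3) = 115/3; numerator = 4(108/6545) = 432/6545; a_5 = (432/6545)/(115/3) = 1296/752675

r = 1/3; a_0 = 1; a_1 = 12/11; a_2 = 36/77; a_3 = 144/1309; a_4 = 108/6545; a_5 = 1296/752675


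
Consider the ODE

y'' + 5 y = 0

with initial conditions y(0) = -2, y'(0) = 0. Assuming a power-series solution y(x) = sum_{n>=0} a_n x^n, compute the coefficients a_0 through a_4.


Ansatz: y(x) = sum_{n>=0} a_n x^n, so y'(x) = sum_{n>=1} n a_n x^(n-1) and y''(x) = sum_{n>=2} n(n-1) a_n x^(n-2).
Substitute into P(x) y'' + Q(x) y' + R(x) y = 0 with P(x) = 1, Q(x) = 0, R(x) = 5, and match powers of x.
Initial conditions: a_0 = -2, a_1 = 0.
Setting the coefficient of each power of x to zero and solving order by order (substituting the coefficients already found):
  x^0: 2 a_2 + 5 a_0 = 0  ->  2 a_2 = -5 a_0 = 10  ->  a_2 = 5
  x^1: 6 a_3 + 5 a_1 = 0  ->  6 a_3 = -5 a_1 = 0  ->  a_3 = 0
  x^2: 12 a_4 + 5 a_2 = 0  ->  12 a_4 = -5 a_2 = -25  ->  a_4 = -25/12
Truncated series: y(x) = -2 + 5 x^2 - (25/12) x^4 + O(x^5).

a_0 = -2; a_1 = 0; a_2 = 5; a_3 = 0; a_4 = -25/12


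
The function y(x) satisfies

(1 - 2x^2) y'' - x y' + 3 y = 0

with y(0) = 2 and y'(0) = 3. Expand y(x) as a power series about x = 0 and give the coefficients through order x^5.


Ansatz: y(x) = sum_{n>=0} a_n x^n, so y'(x) = sum_{n>=1} n a_n x^(n-1) and y''(x) = sum_{n>=2} n(n-1) a_n x^(n-2).
Substitute into P(x) y'' + Q(x) y' + R(x) y = 0 with P(x) = 1 - 2x^2, Q(x) = -x, R(x) = 3, and match powers of x.
Initial conditions: a_0 = 2, a_1 = 3.
Setting the coefficient of each power of x to zero and solving order by order (substituting the coefficients already found):
  x^0: 2 a_2 + 3 a_0 = 0  ->  2 a_2 = -3 a_0 = -6  ->  a_2 = -3
  x^1: 6 a_3 + 2 a_1 = 0  ->  6 a_3 = -2 a_1 = -6  ->  a_3 = -1
  x^2: 12 a_4 - 3 a_2 = 0  ->  12 a_4 = 3 a_2 = -9  ->  a_4 = -3/4
  x^3: 20 a_5 - 12 a_3 = 0  ->  20 a_5 = 12 a_3 = -12  ->  a_5 = -3/5
Truncated series: y(x) = 2 + 3 x - 3 x^2 - x^3 - (3/4) x^4 - (3/5) x^5 + O(x^6).

a_0 = 2; a_1 = 3; a_2 = -3; a_3 = -1; a_4 = -3/4; a_5 = -3/5


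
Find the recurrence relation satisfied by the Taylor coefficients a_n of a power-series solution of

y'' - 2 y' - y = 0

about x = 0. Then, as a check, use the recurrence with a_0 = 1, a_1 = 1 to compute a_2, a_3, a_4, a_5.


Substitute y = sum_n a_n x^n.
y''(x) has coefficient (n+2)(n+1) a_{n+2} at x^n;
-2 y'(x) has coefficient -2 (n+1) a_{n+1} at x^n;
-y(x) has coefficient -1 a_n at x^n.
Matching x^n: (n+2)(n+1) a_{n+2} - 2 (n+1) a_{n+1} - 1 a_n = 0.
Thus a_{n+2} = [2 (n+1) a_{n+1} + 1 a_n] / ((n+1)(n+2)).

Check with a_0 = 1, a_1 = 1 (apply the recurrence for n = 0, 1, 2, 3): a_0 = 1, a_1 = 1, a_2 = 3/2, a_3 = 7/6, a_4 = 17/24, a_5 = 41/120.

a_(n+2) = [2 (n+1) a_(n+1) + 1 a_n] / ((n+1)(n+2)); check: a_0 = 1, a_1 = 1, a_2 = 3/2, a_3 = 7/6, a_4 = 17/24, a_5 = 41/120


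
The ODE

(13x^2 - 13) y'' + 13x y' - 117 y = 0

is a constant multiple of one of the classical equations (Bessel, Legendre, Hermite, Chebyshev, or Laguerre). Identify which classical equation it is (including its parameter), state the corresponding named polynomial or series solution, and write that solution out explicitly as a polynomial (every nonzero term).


All three coefficients share the factor -13; dividing through by -13 gives  (1 - x^2) y'' - x y' + 9 y = 0.
This matches the Chebyshev equation (1 - x^2) y'' - x y' + n^2 y = 0 (note the -x y' term, not -2x y') with n^2 = 9, so n = 3; the polynomial solution is T_3(x).
With y = sum_k a_k x^k, matching x^k gives (k+2)(k+1) a_{k+2} = (k^2 - n^2) a_k = (k - 3)(k + 3) a_k. The right side vanishes at k = 3, so the series with the parity of 3 terminates at degree 3.
Standard normalization: leading coefficient of T_n is 2^(n-1), so a_3 = 2^2 = 4. Work downward with a_k = (k+1)(k+2) a_{k+2} / ((k - 3)(k + 3)):
  a_1 = (2)(3)(4) / ((1 - 3)(1 + 3)) = 24/(-8) = -3
Hence T_3(x) = 4 x^3 - 3 x.

T_3(x); series = 4 x^3 - 3 x


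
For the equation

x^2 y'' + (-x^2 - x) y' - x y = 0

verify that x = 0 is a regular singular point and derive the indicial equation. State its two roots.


Divide by x^2 to reach normal form y'' + P_1(x) y' + P_2(x) y = 0 with P_1(x) = -1 - 1/x and P_2(x) = -1/x.
x = 0 is a singular point because the y'-coefficient -1 - 1/x has a pole at x = 0 and the y-coefficient -1/x has a pole at x = 0.
It is a regular singular point because x P_1(x) = p(x) = -x - 1 and x^2 P_2(x) = q(x) = -x are polynomials, hence analytic at x = 0.
p(0) = -1,  q(0) = 0.
Indicial equation: r(r-1) + p(0) r + q(0) = 0, i.e. r^2 + (p(0) - 1) r + q(0) = 0, i.e. r^2 - 2 r = 0.
Discriminant: (-2)^2 - 4(0) = 4, so r = (2 ± 2)/2.
Solving: r_1 = 2, r_2 = 0.

indicial: r^2 - 2 r = 0; roots r_1 = 2, r_2 = 0


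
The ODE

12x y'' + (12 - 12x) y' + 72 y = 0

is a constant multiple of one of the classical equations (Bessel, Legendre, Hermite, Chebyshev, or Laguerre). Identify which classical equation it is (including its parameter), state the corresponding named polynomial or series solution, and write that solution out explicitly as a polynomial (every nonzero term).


All three coefficients share the factor 12; dividing through by 12 gives  x y'' + (1 - x) y' + 6 y = 0.
This matches the Laguerre equation x y'' + (1 - x) y' + n y = 0 with n = 6; the polynomial solution is L_6(x).
With y = sum_k a_k x^k, matching x^k gives (k+1)k a_{k+1} + (k+1) a_{k+1} - k a_k + n a_k = 0, i.e. (k+1)^2 a_{k+1} = (k - n) a_k = (k - 6) a_k. The right side vanishes at k = 6, so the series terminates at degree 6.
Standard normalization L_n(0) = 1 gives a_0 = 1. Work upward with a_{k+1} = (k - 6) a_k / (k+1)^2:
  a_1 = (0 - 6)(1) / 1^2 = -6/1 = -6
  a_2 = (1 - 6)(-6) / 2^2 = 30/4 = 15/2
  a_3 = (2 - 6)(15/2) / 3^2 = -30/9 = -10/3
  a_4 = (3 - 6)(-10/3) / 4^2 = 10/16 = 5/8
  a_5 = (4 - 6)(5/8) / 5^2 = (-5/4)/25 = -1/20
  a_6 = (5 - 6)(-1/20) / 6^2 = (1/20)/36 = 1/720
Hence L_6(x) = x^6/720 - x^5/20 + 5 x^4/8 - 10 x^3/3 + 15 x^2/2 - 6 x + 1.

L_6(x); series = x^6/720 - x^5/20 + 5 x^4/8 - 10 x^3/3 + 15 x^2/2 - 6 x + 1


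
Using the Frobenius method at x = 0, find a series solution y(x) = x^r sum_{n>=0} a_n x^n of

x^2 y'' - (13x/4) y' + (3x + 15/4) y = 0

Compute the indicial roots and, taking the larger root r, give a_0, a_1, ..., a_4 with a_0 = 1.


Write in Frobenius form y'' + (p(x)/x) y' + (q(x)/x^2) y = 0:
  p(x) = -13/4,  q(x) = 3x + 15/4.
Indicial equation: r(r-1) + (-13/4) r + (15/4) = 0 -> roots r_1 = 3, r_2 = 5/4.
Take r = r_1 = 3. Let y(x) = x^r sum_{n>=0} a_n x^n with a_0 = 1.
Substitute y = x^r sum a_n x^n and match x^{r+n}. The recurrence is
  D(n) a_n + 3 a_{n-1} = 0,  where D(n) = (r+n)(r+n-1) + (-13/4)(r+n) + (15/4).
  a_n = -3 / D(n) * a_{n-1}.
Since the indicial polynomial factors as (r - r_1)(r - r_2), D(n) = (r_1 + n - r_1)(r_1 + n - r_2) = n(n + 7/4).
Evaluating step by step (a_0 = 1):
  n = 1: D(1) = 1(1 + 7/4) = 11/4; numerator = -3(1) = -3; a_1 = (-3)/(11/4) = -12/11
  n = 2: D(2) = 2(2 + 7/4) = 15/2; numerator = -3(-12/11) = 36/11; a_2 = (36/11)/(15/2) = 24/55
  n = 3: D(3) = 3(3 + 7/4) = 57/4; numerator = -3(24/55) = -72/55; a_3 = (-72/55)/(57/4) = -96/1045
  n = 4: D(4) = 4(4 + 7/4) = 23; numerator = -3(-96/1045) = 288/1045; a_4 = (288/1045)/(23) = 288/24035

r = 3; a_0 = 1; a_1 = -12/11; a_2 = 24/55; a_3 = -96/1045; a_4 = 288/24035


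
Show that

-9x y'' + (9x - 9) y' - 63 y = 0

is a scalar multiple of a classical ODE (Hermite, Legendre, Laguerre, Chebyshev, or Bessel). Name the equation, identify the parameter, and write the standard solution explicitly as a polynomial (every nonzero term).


All three coefficients share the factor -9; dividing through by -9 gives  x y'' + (1 - x) y' + 7 y = 0.
This matches the Laguerre equation x y'' + (1 - x) y' + n y = 0 with n = 7; the polynomial solution is L_7(x).
With y = sum_k a_k x^k, matching x^k gives (k+1)k a_{k+1} + (k+1) a_{k+1} - k a_k + n a_k = 0, i.e. (k+1)^2 a_{k+1} = (k - n) a_k = (k - 7) a_k. The right side vanishes at k = 7, so the series terminates at degree 7.
Standard normalization L_n(0) = 1 gives a_0 = 1. Work upward with a_{k+1} = (k - 7) a_k / (k+1)^2:
  a_1 = (0 - 7)(1) / 1^2 = -7/1 = -7
  a_2 = (1 - 7)(-7) / 2^2 = 42/4 = 21/2
  a_3 = (2 - 7)(21/2) / 3^2 = (-105/2)/9 = -35/6
  a_4 = (3 - 7)(-35/6) / 4^2 = (70/3)/16 = 35/24
  a_5 = (4 - 7)(35/24) / 5^2 = (-35/8)/25 = -7/40
  a_6 = (5 - 7)(-7/40) / 6^2 = (7/20)/36 = 7/720
  a_7 = (6 - 7)(7/720) / 7^2 = (-7/720)/49 = -1/5040
Hence L_7(x) = -x^7/5040 + 7 x^6/720 - 7 x^5/40 + 35 x^4/24 - 35 x^3/6 + 21 x^2/2 - 7 x + 1.

L_7(x); series = -x^7/5040 + 7 x^6/720 - 7 x^5/40 + 35 x^4/24 - 35 x^3/6 + 21 x^2/2 - 7 x + 1


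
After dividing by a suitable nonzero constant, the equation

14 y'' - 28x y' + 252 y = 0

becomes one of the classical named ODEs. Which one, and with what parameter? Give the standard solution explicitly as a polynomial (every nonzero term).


All three coefficients share the factor 14; dividing through by 14 gives  y'' - 2x y' + 18 y = 0.
This matches the Hermite equation y'' - 2x y' + 2n y = 0 with 2n = 18, so n = 9; the polynomial solution is H_9(x).
With y = sum_k a_k x^k, matching x^k gives (k+2)(k+1) a_{k+2} = 2(k - n) a_k = 2(k - 9) a_k. The right side vanishes at k = 9, so the series with the parity of 9 terminates at degree 9.
Standard normalization: leading coefficient of H_n is 2^n, so a_9 = 2^9 = 512. Work downward with a_k = (k+1)(k+2) a_{k+2} / (2(k - n)):
  a_7 = (8)(9)(512) / (2(7 - 9)) = 36864/(-4) = -9216
  a_5 = (6)(7)(-9216) / (2(5 - 9)) = -387072/(-8) = 48384
  a_3 = (4)(5)(48384) / (2(3 - 9)) = 967680/(-12) = -80640
  a_1 = (2)(3)(-80640) / (2(1 - 9)) = -483840/(-16) = 30240
Hence H_9(x) = 512 x^9 - 9216 x^7 + 48384 x^5 - 80640 x^3 + 30240 x.

H_9(x); series = 512 x^9 - 9216 x^7 + 48384 x^5 - 80640 x^3 + 30240 x


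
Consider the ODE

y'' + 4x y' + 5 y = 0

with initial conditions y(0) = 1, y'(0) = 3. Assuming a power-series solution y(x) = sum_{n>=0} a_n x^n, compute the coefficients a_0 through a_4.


Ansatz: y(x) = sum_{n>=0} a_n x^n, so y'(x) = sum_{n>=1} n a_n x^(n-1) and y''(x) = sum_{n>=2} n(n-1) a_n x^(n-2).
Substitute into P(x) y'' + Q(x) y' + R(x) y = 0 with P(x) = 1, Q(x) = 4x, R(x) = 5, and match powers of x.
Initial conditions: a_0 = 1, a_1 = 3.
Setting the coefficient of each power of x to zero and solving order by order (substituting the coefficients already found):
  x^0: 2 a_2 + 5 a_0 = 0  ->  2 a_2 = -5 a_0 = -5  ->  a_2 = -5/2
  x^1: 6 a_3 + 9 a_1 = 0  ->  6 a_3 = -9 a_1 = -27  ->  a_3 = -9/2
  x^2: 12 a_4 + 13 a_2 = 0  ->  12 a_4 = -13 a_2 = 65/2  ->  a_4 = 65/24
Truncated series: y(x) = 1 + 3 x - (5/2) x^2 - (9/2) x^3 + (65/24) x^4 + O(x^5).

a_0 = 1; a_1 = 3; a_2 = -5/2; a_3 = -9/2; a_4 = 65/24


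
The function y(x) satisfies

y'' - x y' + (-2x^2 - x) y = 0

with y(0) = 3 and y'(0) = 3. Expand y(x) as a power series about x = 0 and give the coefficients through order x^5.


Ansatz: y(x) = sum_{n>=0} a_n x^n, so y'(x) = sum_{n>=1} n a_n x^(n-1) and y''(x) = sum_{n>=2} n(n-1) a_n x^(n-2).
Substitute into P(x) y'' + Q(x) y' + R(x) y = 0 with P(x) = 1, Q(x) = -x, R(x) = -2x^2 - x, and match powers of x.
Initial conditions: a_0 = 3, a_1 = 3.
Setting the coefficient of each power of x to zero and solving order by order (substituting the coefficients already found):
  x^0: 2 a_2 = 0  ->  a_2 = 0
  x^1: 6 a_3 - a_1 - a_0 = 0  ->  6 a_3 = a_1 + a_0 = 6  ->  a_3 = 1
  x^2: 12 a_4 - 2 a_2 - a_1 - 2 a_0 = 0  ->  12 a_4 = 2 a_2 + a_1 + 2 a_0 = 9  ->  a_4 = 3/4
  x^3: 20 a_5 - 3 a_3 - a_2 - 2 a_1 = 0  ->  20 a_5 = 3 a_3 + a_2 + 2 a_1 = 9  ->  a_5 = 9/20
Truncated series: y(x) = 3 + 3 x + x^3 + (3/4) x^4 + (9/20) x^5 + O(x^6).

a_0 = 3; a_1 = 3; a_2 = 0; a_3 = 1; a_4 = 3/4; a_5 = 9/20


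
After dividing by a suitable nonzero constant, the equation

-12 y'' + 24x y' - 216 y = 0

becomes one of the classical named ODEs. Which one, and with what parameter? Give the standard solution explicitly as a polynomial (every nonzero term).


All three coefficients share the factor -12; dividing through by -12 gives  y'' - 2x y' + 18 y = 0.
This matches the Hermite equation y'' - 2x y' + 2n y = 0 with 2n = 18, so n = 9; the polynomial solution is H_9(x).
With y = sum_k a_k x^k, matching x^k gives (k+2)(k+1) a_{k+2} = 2(k - n) a_k = 2(k - 9) a_k. The right side vanishes at k = 9, so the series with the parity of 9 terminates at degree 9.
Standard normalization: leading coefficient of H_n is 2^n, so a_9 = 2^9 = 512. Work downward with a_k = (k+1)(k+2) a_{k+2} / (2(k - n)):
  a_7 = (8)(9)(512) / (2(7 - 9)) = 36864/(-4) = -9216
  a_5 = (6)(7)(-9216) / (2(5 - 9)) = -387072/(-8) = 48384
  a_3 = (4)(5)(48384) / (2(3 - 9)) = 967680/(-12) = -80640
  a_1 = (2)(3)(-80640) / (2(1 - 9)) = -483840/(-16) = 30240
Hence H_9(x) = 512 x^9 - 9216 x^7 + 48384 x^5 - 80640 x^3 + 30240 x.

H_9(x); series = 512 x^9 - 9216 x^7 + 48384 x^5 - 80640 x^3 + 30240 x


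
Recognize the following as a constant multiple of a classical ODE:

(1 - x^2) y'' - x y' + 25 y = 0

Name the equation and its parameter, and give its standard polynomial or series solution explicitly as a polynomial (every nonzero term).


The equation is already in a standard form:  (1 - x^2) y'' - x y' + 25 y = 0.
This matches the Chebyshev equation (1 - x^2) y'' - x y' + n^2 y = 0 (note the -x y' term, not -2x y') with n^2 = 25, so n = 5; the polynomial solution is T_5(x).
With y = sum_k a_k x^k, matching x^k gives (k+2)(k+1) a_{k+2} = (k^2 - n^2) a_k = (k - 5)(k + 5) a_k. The right side vanishes at k = 5, so the series with the parity of 5 terminates at degree 5.
Standard normalization: leading coefficient of T_n is 2^(n-1), so a_5 = 2^4 = 16. Work downward with a_k = (k+1)(k+2) a_{k+2} / ((k - 5)(k + 5)):
  a_3 = (4)(5)(16) / ((3 - 5)(3 + 5)) = 320/(-16) = -20
  a_1 = (2)(3)(-20) / ((1 - 5)(1 + 5)) = -120/(-24) = 5
Hence T_5(x) = 16 x^5 - 20 x^3 + 5 x.

T_5(x); series = 16 x^5 - 20 x^3 + 5 x


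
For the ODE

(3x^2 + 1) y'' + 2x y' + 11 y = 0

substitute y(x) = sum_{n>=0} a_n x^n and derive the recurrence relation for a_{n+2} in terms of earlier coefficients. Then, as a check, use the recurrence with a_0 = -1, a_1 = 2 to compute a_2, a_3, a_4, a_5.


Substitute y = sum_n a_n x^n.
(1 + 3 x^2) y'' contributes (n+2)(n+1) a_{n+2} + 3 n(n-1) a_n at x^n.
2 x y'(x) contributes 2 n a_n at x^n.
11 y(x) contributes 11 a_n at x^n.
Matching x^n: (n+2)(n+1) a_{n+2} + (3 n(n-1) + 2 n + 11) a_n = 0.
Thus a_{n+2} = (-3 n(n-1) - 2 n - 11) / ((n+1)(n+2)) * a_n.

Check with a_0 = -1, a_1 = 2 (apply the recurrence for n = 0, 1, 2, 3): a_0 = -1, a_1 = 2, a_2 = 11/2, a_3 = -13/3, a_4 = -77/8, a_5 = 91/12.

a_(n+2) = (-3 n(n-1) - 2 n - 11) / ((n+1)(n+2)) * a_n; check: a_0 = -1, a_1 = 2, a_2 = 11/2, a_3 = -13/3, a_4 = -77/8, a_5 = 91/12


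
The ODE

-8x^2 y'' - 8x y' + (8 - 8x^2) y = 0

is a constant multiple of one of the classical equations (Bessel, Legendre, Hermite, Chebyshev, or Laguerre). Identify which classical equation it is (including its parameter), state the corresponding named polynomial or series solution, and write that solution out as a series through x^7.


All three coefficients share the factor -8; dividing through by -8 gives  x^2 y'' + x y' + (x^2 - 1) y = 0.
This matches the Bessel equation x^2 y'' + x y' + (x^2 - nu^2) y = 0 with nu^2 = 1, so nu = 1; the solution bounded at x = 0 is J_1(x).
Frobenius at x = 0: indicial roots ±nu; for r = nu the recurrence k(k + 2nu) c_k = -c_{k-2} gives the standard series J_nu(x) = sum_{k>=0} (-1)^k / (k! (k+nu)!) (x/2)^(2k+nu). Evaluate the first 4 terms:
  k = 0: (-1)^0 / (0! * 1! * 2^1) x^1 = 1/(1*1*2) x^1 = (1/2) x^1
  k = 1: (-1)^1 / (1! * 2! * 2^3) x^3 = -1/(1*2*8) x^3 = (-1/16) x^3
  k = 2: (-1)^2 / (2! * 3! * 2^5) x^5 = 1/(2*6*32) x^5 = (1/384) x^5
  k = 3: (-1)^3 / (3! * 4! * 2^7) x^7 = -1/(6*24*128) x^7 = (-1/18432) x^7
Hence J_1(x) = -x^7/18432 + x^5/384 - x^3/16 + x/2 + ....

J_1(x); series = -x^7/18432 + x^5/384 - x^3/16 + x/2


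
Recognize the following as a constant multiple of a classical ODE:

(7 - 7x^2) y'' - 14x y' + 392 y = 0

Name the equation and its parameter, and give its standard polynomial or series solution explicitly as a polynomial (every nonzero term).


All three coefficients share the factor 7; dividing through by 7 gives  (1 - x^2) y'' - 2x y' + 56 y = 0.
This matches the Legendre equation (1 - x^2) y'' - 2x y' + n(n+1) y = 0 (note the -2x y' term) with n(n+1) = 56, so n = 7; the polynomial solution is P_7(x).
With y = sum_k a_k x^k, matching x^k gives (k+2)(k+1) a_{k+2} = [k(k+1) - n(n+1)] a_k = (k - 7)(k + 8) a_k. The right side vanishes at k = 7, so the series with the parity of 7 terminates at degree 7.
Standard normalization (P_n(1) = 1): leading coefficient (2n)!/(2^n (n!)^2) = 87178291200/(128*25401600) = 429/16, so a_7 = 429/16. Work downward with a_k = (k+1)(k+2) a_{k+2} / ((k - 7)(k + 8)):
  a_5 = (6)(7)(429/16) / ((5 - 7)(5 + 8)) = (9009/8)/(-26) = -693/16
  a_3 = (4)(5)(-693/16) / ((3 - 7)(3 + 8)) = (-3465/4)/(-44) = 315/16
  a_1 = (2)(3)(315/16) / ((1 - 7)(1 + 8)) = (945/8)/(-54) = -35/16
Hence P_7(x) = 429 x^7/16 - 693 x^5/16 + 315 x^3/16 - 35 x/16.

P_7(x); series = 429 x^7/16 - 693 x^5/16 + 315 x^3/16 - 35 x/16


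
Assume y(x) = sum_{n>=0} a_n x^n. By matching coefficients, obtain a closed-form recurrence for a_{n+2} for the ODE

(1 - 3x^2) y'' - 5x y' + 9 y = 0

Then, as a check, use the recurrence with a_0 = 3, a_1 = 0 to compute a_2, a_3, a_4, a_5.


Substitute y = sum_n a_n x^n.
(1 - 3 x^2) y'' contributes (n+2)(n+1) a_{n+2} - 3 n(n-1) a_n at x^n.
-5 x y'(x) contributes -5 n a_n at x^n.
9 y(x) contributes 9 a_n at x^n.
Matching x^n: (n+2)(n+1) a_{n+2} + (-3 n(n-1) - 5 n + 9) a_n = 0.
Thus a_{n+2} = (3 n(n-1) + 5 n - 9) / ((n+1)(n+2)) * a_n.

Check with a_0 = 3, a_1 = 0 (apply the recurrence for n = 0, 1, 2, 3): a_0 = 3, a_1 = 0, a_2 = -27/2, a_3 = 0, a_4 = -63/8, a_5 = 0.

a_(n+2) = (3 n(n-1) + 5 n - 9) / ((n+1)(n+2)) * a_n; check: a_0 = 3, a_1 = 0, a_2 = -27/2, a_3 = 0, a_4 = -63/8, a_5 = 0


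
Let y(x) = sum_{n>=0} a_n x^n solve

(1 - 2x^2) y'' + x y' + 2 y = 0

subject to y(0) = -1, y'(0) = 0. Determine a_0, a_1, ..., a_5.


Ansatz: y(x) = sum_{n>=0} a_n x^n, so y'(x) = sum_{n>=1} n a_n x^(n-1) and y''(x) = sum_{n>=2} n(n-1) a_n x^(n-2).
Substitute into P(x) y'' + Q(x) y' + R(x) y = 0 with P(x) = 1 - 2x^2, Q(x) = x, R(x) = 2, and match powers of x.
Initial conditions: a_0 = -1, a_1 = 0.
Setting the coefficient of each power of x to zero and solving order by order (substituting the coefficients already found):
  x^0: 2 a_2 + 2 a_0 = 0  ->  2 a_2 = -2 a_0 = 2  ->  a_2 = 1
  x^1: 6 a_3 + 3 a_1 = 0  ->  6 a_3 = -3 a_1 = 0  ->  a_3 = 0
  x^2: 12 a_4 = 0  ->  a_4 = 0
  x^3: 20 a_5 - 7 a_3 = 0  ->  20 a_5 = 7 a_3 = 0  ->  a_5 = 0
Truncated series: y(x) = -1 + x^2 + O(x^6).

a_0 = -1; a_1 = 0; a_2 = 1; a_3 = 0; a_4 = 0; a_5 = 0


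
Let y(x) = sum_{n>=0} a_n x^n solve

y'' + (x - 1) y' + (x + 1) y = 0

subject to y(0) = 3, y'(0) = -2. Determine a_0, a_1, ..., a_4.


Ansatz: y(x) = sum_{n>=0} a_n x^n, so y'(x) = sum_{n>=1} n a_n x^(n-1) and y''(x) = sum_{n>=2} n(n-1) a_n x^(n-2).
Substitute into P(x) y'' + Q(x) y' + R(x) y = 0 with P(x) = 1, Q(x) = x - 1, R(x) = x + 1, and match powers of x.
Initial conditions: a_0 = 3, a_1 = -2.
Setting the coefficient of each power of x to zero and solving order by order (substituting the coefficients already found):
  x^0: 2 a_2 - a_1 + a_0 = 0  ->  2 a_2 = a_1 - a_0 = -5  ->  a_2 = -5/2
  x^1: 6 a_3 - 2 a_2 + 2 a_1 + a_0 = 0  ->  6 a_3 = 2 a_2 - 2 a_1 - a_0 = -4  ->  a_3 = -2/3
  x^2: 12 a_4 - 3 a_3 + 3 a_2 + a_1 = 0  ->  12 a_4 = 3 a_3 - 3 a_2 - a_1 = 15/2  ->  a_4 = 5/8
Truncated series: y(x) = 3 - 2 x - (5/2) x^2 - (2/3) x^3 + (5/8) x^4 + O(x^5).

a_0 = 3; a_1 = -2; a_2 = -5/2; a_3 = -2/3; a_4 = 5/8


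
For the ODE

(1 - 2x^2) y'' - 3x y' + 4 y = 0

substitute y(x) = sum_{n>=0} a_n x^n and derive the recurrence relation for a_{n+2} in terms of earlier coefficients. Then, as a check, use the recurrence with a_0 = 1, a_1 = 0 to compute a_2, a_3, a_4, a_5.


Substitute y = sum_n a_n x^n.
(1 - 2 x^2) y'' contributes (n+2)(n+1) a_{n+2} - 2 n(n-1) a_n at x^n.
-3 x y'(x) contributes -3 n a_n at x^n.
4 y(x) contributes 4 a_n at x^n.
Matching x^n: (n+2)(n+1) a_{n+2} + (-2 n(n-1) - 3 n + 4) a_n = 0.
Thus a_{n+2} = (2 n(n-1) + 3 n - 4) / ((n+1)(n+2)) * a_n.

Check with a_0 = 1, a_1 = 0 (apply the recurrence for n = 0, 1, 2, 3): a_0 = 1, a_1 = 0, a_2 = -2, a_3 = 0, a_4 = -1, a_5 = 0.

a_(n+2) = (2 n(n-1) + 3 n - 4) / ((n+1)(n+2)) * a_n; check: a_0 = 1, a_1 = 0, a_2 = -2, a_3 = 0, a_4 = -1, a_5 = 0


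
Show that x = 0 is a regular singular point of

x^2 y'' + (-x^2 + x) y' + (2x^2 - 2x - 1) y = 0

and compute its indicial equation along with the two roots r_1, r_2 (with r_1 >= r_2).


Divide by x^2 to reach normal form y'' + P_1(x) y' + P_2(x) y = 0 with P_1(x) = -1 + 1/x and P_2(x) = 2 - 2/x - 1/x^2.
x = 0 is a singular point because the y'-coefficient -1 + 1/x has a pole at x = 0 and the y-coefficient 2 - 2/x - 1/x^2 has a pole at x = 0.
It is a regular singular point because x P_1(x) = p(x) = 1 - x and x^2 P_2(x) = q(x) = 2x^2 - 2x - 1 are polynomials, hence analytic at x = 0.
p(0) = 1,  q(0) = -1.
Indicial equation: r(r-1) + p(0) r + q(0) = 0, i.e. r^2 + (p(0) - 1) r + q(0) = 0, i.e. r^2 - 1 = 0.
Discriminant: (0)^2 - 4(-1) = 4, so r = (0 ± 2)/2.
Solving: r_1 = 1, r_2 = -1.

indicial: r^2 - 1 = 0; roots r_1 = 1, r_2 = -1


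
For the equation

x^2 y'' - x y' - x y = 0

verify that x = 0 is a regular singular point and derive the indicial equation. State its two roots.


Divide by x^2 to reach normal form y'' + P_1(x) y' + P_2(x) y = 0 with P_1(x) = -1/x and P_2(x) = -1/x.
x = 0 is a singular point because the y'-coefficient -1/x has a pole at x = 0 and the y-coefficient -1/x has a pole at x = 0.
It is a regular singular point because x P_1(x) = p(x) = -1 and x^2 P_2(x) = q(x) = -x are polynomials, hence analytic at x = 0.
p(0) = -1,  q(0) = 0.
Indicial equation: r(r-1) + p(0) r + q(0) = 0, i.e. r^2 + (p(0) - 1) r + q(0) = 0, i.e. r^2 - 2 r = 0.
Discriminant: (-2)^2 - 4(0) = 4, so r = (2 ± 2)/2.
Solving: r_1 = 2, r_2 = 0.

indicial: r^2 - 2 r = 0; roots r_1 = 2, r_2 = 0


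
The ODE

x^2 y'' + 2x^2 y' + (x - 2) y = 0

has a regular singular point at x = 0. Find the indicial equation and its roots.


Divide by x^2 to reach normal form y'' + P_1(x) y' + P_2(x) y = 0 with P_1(x) = 2 and P_2(x) = 1/x - 2/x^2.
x = 0 is a singular point because the y-coefficient 1/x - 2/x^2 has a pole at x = 0.
It is a regular singular point because x P_1(x) = p(x) = 2x and x^2 P_2(x) = q(x) = x - 2 are polynomials, hence analytic at x = 0.
p(0) = 0,  q(0) = -2.
Indicial equation: r(r-1) + p(0) r + q(0) = 0, i.e. r^2 + (p(0) - 1) r + q(0) = 0, i.e. r^2 - 1 r - 2 = 0.
Discriminant: (-1)^2 - 4(-2) = 9, so r = (1 ± 3)/2.
Solving: r_1 = 2, r_2 = -1.

indicial: r^2 - 1 r - 2 = 0; roots r_1 = 2, r_2 = -1


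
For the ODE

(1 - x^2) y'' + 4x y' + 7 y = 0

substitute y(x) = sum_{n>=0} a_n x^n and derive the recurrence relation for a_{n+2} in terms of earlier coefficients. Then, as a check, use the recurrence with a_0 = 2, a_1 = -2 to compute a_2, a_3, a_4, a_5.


Substitute y = sum_n a_n x^n.
(1 - 1 x^2) y'' contributes (n+2)(n+1) a_{n+2} - n(n-1) a_n at x^n.
4 x y'(x) contributes 4 n a_n at x^n.
7 y(x) contributes 7 a_n at x^n.
Matching x^n: (n+2)(n+1) a_{n+2} + (-n(n-1) + 4 n + 7) a_n = 0.
Thus a_{n+2} = (n(n-1) - 4 n - 7) / ((n+1)(n+2)) * a_n.

Check with a_0 = 2, a_1 = -2 (apply the recurrence for n = 0, 1, 2, 3): a_0 = 2, a_1 = -2, a_2 = -7, a_3 = 11/3, a_4 = 91/12, a_5 = -143/60.

a_(n+2) = (n(n-1) - 4 n - 7) / ((n+1)(n+2)) * a_n; check: a_0 = 2, a_1 = -2, a_2 = -7, a_3 = 11/3, a_4 = 91/12, a_5 = -143/60
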